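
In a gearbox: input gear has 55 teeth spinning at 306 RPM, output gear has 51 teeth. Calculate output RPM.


Given: N1 = 55 teeth, w1 = 306 RPM, N2 = 51 teeth
Using N1*w1 = N2*w2
w2 = N1*w1 / N2
w2 = 55*306 / 51
w2 = 16830 / 51
w2 = 330 RPM

330 RPM


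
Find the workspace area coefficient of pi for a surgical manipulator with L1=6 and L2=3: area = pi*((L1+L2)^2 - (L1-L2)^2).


Given: L1 = 6, L2 = 3
(L1+L2)^2 = (9)^2 = 81
(L1-L2)^2 = (3)^2 = 9
Difference = 81 - 9 = 72
This equals 4*L1*L2 = 4*6*3 = 72
Workspace area = 72*pi

72


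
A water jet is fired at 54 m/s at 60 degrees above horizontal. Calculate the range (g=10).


Given: v0 = 54 m/s, theta = 60 deg, g = 10 m/s^2
sin(2*60) = sin(120) = sqrt(3)/2
Using R = v0^2 * sin(2*theta) / g
R = 54^2 * (sqrt(3)/2) / 10
R = 2916 * sqrt(3) / 20
R = 729/5*sqrt(3) m

729/5*sqrt(3) m


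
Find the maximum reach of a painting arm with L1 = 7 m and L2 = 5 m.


Given: L1 = 7 m, L2 = 5 m
For a 2-link planar arm, max reach = L1 + L2 (fully extended)
Max reach = 7 + 5
Max reach = 12 m

12 m


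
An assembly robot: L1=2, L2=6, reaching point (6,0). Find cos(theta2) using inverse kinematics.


Given: L1 = 2, L2 = 6, target (x, y) = (6, 0)
Using cos(theta2) = (x^2 + y^2 - L1^2 - L2^2) / (2*L1*L2)
x^2 + y^2 = 6^2 + 0 = 36
L1^2 + L2^2 = 4 + 36 = 40
Numerator = 36 - 40 = -4
Denominator = 2*2*6 = 24
cos(theta2) = -4/24 = -1/6

-1/6


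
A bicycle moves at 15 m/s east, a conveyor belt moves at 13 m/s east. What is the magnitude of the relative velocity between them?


Given: v_A = 15 m/s east, v_B = 13 m/s east
Both move in the same direction; relative speed = |v_A - v_B|
|15 - 13| = |2|
= 2 m/s

2 m/s


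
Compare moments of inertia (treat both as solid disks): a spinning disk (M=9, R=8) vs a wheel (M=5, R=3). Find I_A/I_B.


Given: M1=9 kg, R1=8 m, M2=5 kg, R2=3 m
For a disk: I = (1/2)*M*R^2, so I_A/I_B = (M1*R1^2)/(M2*R2^2)
M1*R1^2 = 9*64 = 576
M2*R2^2 = 5*9 = 45
I_A/I_B = 576/45 = 64/5

64/5


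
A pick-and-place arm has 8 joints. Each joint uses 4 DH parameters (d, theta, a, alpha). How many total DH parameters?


Given: 8 joints, 4 DH parameters per joint (d, theta, a, alpha)
Total DH parameters = number_of_joints * 4
Total = 8 * 4
Total = 32

32


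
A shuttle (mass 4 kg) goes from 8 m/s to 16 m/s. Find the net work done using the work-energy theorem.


Given: m = 4 kg, v0 = 8 m/s, v = 16 m/s
Using W = (1/2)*m*(v^2 - v0^2)
v^2 = 16^2 = 256
v0^2 = 8^2 = 64
v^2 - v0^2 = 256 - 64 = 192
W = (1/2)*4*192 = 384 J

384 J


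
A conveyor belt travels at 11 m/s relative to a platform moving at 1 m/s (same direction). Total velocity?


Given: object velocity = 11 m/s, platform velocity = 1 m/s (same direction)
Using classical velocity addition: v_total = v_object + v_platform
v_total = 11 + 1
v_total = 12 m/s

12 m/s


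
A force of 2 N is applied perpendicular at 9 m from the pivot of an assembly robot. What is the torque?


Given: F = 2 N, r = 9 m, angle = 90 deg (perpendicular)
Using tau = F * r * sin(90)
sin(90) = 1
tau = 2 * 9 * 1
tau = 18 Nm

18 Nm


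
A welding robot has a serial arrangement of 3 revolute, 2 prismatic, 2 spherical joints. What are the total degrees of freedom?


Given: serial robot with 3 revolute, 2 prismatic, 2 spherical joints
DOF contribution per joint type: revolute=1, prismatic=1, spherical=3, fixed=0
DOF = 3*1 + 2*1 + 2*3
DOF = 11

11


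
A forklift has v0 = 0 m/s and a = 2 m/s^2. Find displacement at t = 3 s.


Given: v0 = 0 m/s, a = 2 m/s^2, t = 3 s
Using s = v0*t + (1/2)*a*t^2
s = 0*3 + (1/2)*2*3^2
s = 0 + (1/2)*18
s = 0 + 9
s = 9

9 m


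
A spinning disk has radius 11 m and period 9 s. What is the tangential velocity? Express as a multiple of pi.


Given: radius r = 11 m, period T = 9 s
Using v = 2*pi*r / T
v = 2*pi*11 / 9
v = 22*pi / 9
v = 22/9*pi m/s

22/9*pi m/s


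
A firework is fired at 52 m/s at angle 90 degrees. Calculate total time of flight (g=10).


Given: v0 = 52 m/s, theta = 90 deg, g = 10 m/s^2
sin(90) = 1
Using T = 2*v0*sin(theta) / g
T = 2*52*1 / 10
T = 104 / 10
T = 52/5 s

52/5 s


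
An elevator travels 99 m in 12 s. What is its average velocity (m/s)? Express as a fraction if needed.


Given: distance d = 99 m, time t = 12 s
Using v = d / t
v = 99 / 12
v = 33/4 m/s

33/4 m/s


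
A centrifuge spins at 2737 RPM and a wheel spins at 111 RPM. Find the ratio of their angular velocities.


Given: RPM_A = 2737, RPM_B = 111
omega = 2*pi*RPM/60, so omega_A/omega_B = RPM_A / RPM_B
omega_A/omega_B = 2737 / 111
omega_A/omega_B = 2737/111

2737/111


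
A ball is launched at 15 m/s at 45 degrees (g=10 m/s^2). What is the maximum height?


Given: v0 = 15 m/s, theta = 45 deg, g = 10 m/s^2
sin^2(45) = 1/2
Using H = v0^2 * sin^2(theta) / (2*g)
H = 15^2 * 1/2 / (2*10)
H = 225 * 1/2 / 20
H = 225/2 / 20
H = 45/8 m

45/8 m


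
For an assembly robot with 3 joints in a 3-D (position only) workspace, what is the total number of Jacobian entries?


Given: task space dimension = 3, joints = 3
Jacobian is a 3 x 3 matrix
Total entries = rows * columns
Total = 3 * 3
Total = 9

9


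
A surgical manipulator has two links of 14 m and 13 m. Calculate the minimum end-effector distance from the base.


Given: L1 = 14 m, L2 = 13 m
For a 2-link planar arm, min reach = |L1 - L2| (second link folded back)
Min reach = |14 - 13|
Min reach = 1 m

1 m


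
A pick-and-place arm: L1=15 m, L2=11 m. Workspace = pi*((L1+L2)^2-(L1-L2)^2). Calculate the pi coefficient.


Given: L1 = 15, L2 = 11
(L1+L2)^2 = (26)^2 = 676
(L1-L2)^2 = (4)^2 = 16
Difference = 676 - 16 = 660
This equals 4*L1*L2 = 4*15*11 = 660
Workspace area = 660*pi

660


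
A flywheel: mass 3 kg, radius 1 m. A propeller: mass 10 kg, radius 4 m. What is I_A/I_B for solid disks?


Given: M1=3 kg, R1=1 m, M2=10 kg, R2=4 m
For a disk: I = (1/2)*M*R^2, so I_A/I_B = (M1*R1^2)/(M2*R2^2)
M1*R1^2 = 3*1 = 3
M2*R2^2 = 10*16 = 160
I_A/I_B = 3/160 = 3/160

3/160


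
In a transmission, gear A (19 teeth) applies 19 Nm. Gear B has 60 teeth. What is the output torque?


Given: N1 = 19, N2 = 60, T1 = 19 Nm
Using T2/T1 = N2/N1
T2 = T1 * N2 / N1
T2 = 19 * 60 / 19
T2 = 1140 / 19
T2 = 60 Nm

60 Nm


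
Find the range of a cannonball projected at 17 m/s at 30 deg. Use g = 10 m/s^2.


Given: v0 = 17 m/s, theta = 30 deg, g = 10 m/s^2
sin(2*30) = sin(60) = sqrt(3)/2
Using R = v0^2 * sin(2*theta) / g
R = 17^2 * (sqrt(3)/2) / 10
R = 289 * sqrt(3) / 20
R = 289/20*sqrt(3) m

289/20*sqrt(3) m


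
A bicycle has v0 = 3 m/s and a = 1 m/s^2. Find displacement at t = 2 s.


Given: v0 = 3 m/s, a = 1 m/s^2, t = 2 s
Using s = v0*t + (1/2)*a*t^2
s = 3*2 + (1/2)*1*2^2
s = 6 + (1/2)*4
s = 6 + 2
s = 8

8 m


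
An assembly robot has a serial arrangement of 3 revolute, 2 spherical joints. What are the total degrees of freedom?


Given: serial robot with 3 revolute, 2 spherical joints
DOF contribution per joint type: revolute=1, prismatic=1, spherical=3, fixed=0
DOF = 3*1 + 2*3
DOF = 9

9


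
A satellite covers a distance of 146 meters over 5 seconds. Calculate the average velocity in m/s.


Given: distance d = 146 m, time t = 5 s
Using v = d / t
v = 146 / 5
v = 146/5 m/s

146/5 m/s


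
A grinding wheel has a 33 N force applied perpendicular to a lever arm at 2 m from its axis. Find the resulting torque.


Given: F = 33 N, r = 2 m, angle = 90 deg (perpendicular)
Using tau = F * r * sin(90)
sin(90) = 1
tau = 33 * 2 * 1
tau = 66 Nm

66 Nm


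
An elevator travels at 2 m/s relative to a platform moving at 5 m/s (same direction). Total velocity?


Given: object velocity = 2 m/s, platform velocity = 5 m/s (same direction)
Using classical velocity addition: v_total = v_object + v_platform
v_total = 2 + 5
v_total = 7 m/s

7 m/s


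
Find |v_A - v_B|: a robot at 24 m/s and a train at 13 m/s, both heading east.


Given: v_A = 24 m/s east, v_B = 13 m/s east
Both move in the same direction; relative speed = |v_A - v_B|
|24 - 13| = |11|
= 11 m/s

11 m/s


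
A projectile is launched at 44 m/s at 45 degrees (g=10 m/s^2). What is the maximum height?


Given: v0 = 44 m/s, theta = 45 deg, g = 10 m/s^2
sin^2(45) = 1/2
Using H = v0^2 * sin^2(theta) / (2*g)
H = 44^2 * 1/2 / (2*10)
H = 1936 * 1/2 / 20
H = 968 / 20
H = 242/5 m

242/5 m


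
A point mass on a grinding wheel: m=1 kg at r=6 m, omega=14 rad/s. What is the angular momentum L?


Given: m = 1 kg, r = 6 m, omega = 14 rad/s
For a point mass: I = m*r^2
I = 1*6^2 = 1*36 = 36
L = I*omega = 36*14
L = 504 kg*m^2/s

504 kg*m^2/s


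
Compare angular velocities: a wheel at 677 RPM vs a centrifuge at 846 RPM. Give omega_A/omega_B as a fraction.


Given: RPM_A = 677, RPM_B = 846
omega = 2*pi*RPM/60, so omega_A/omega_B = RPM_A / RPM_B
omega_A/omega_B = 677 / 846
omega_A/omega_B = 677/846

677/846


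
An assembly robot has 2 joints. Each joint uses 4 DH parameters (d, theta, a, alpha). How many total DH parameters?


Given: 2 joints, 4 DH parameters per joint (d, theta, a, alpha)
Total DH parameters = number_of_joints * 4
Total = 2 * 4
Total = 8

8


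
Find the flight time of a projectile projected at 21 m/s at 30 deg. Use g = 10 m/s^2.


Given: v0 = 21 m/s, theta = 30 deg, g = 10 m/s^2
sin(30) = 1/2
Using T = 2*v0*sin(theta) / g
T = 2*21*1/2 / 10
T = 21 / 10
T = 21/10 s

21/10 s


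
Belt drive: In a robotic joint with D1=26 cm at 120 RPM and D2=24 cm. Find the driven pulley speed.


Given: D1 = 26 cm, w1 = 120 RPM, D2 = 24 cm
Using D1*w1 = D2*w2
w2 = D1*w1 / D2
w2 = 26*120 / 24
w2 = 3120 / 24
w2 = 130 RPM

130 RPM


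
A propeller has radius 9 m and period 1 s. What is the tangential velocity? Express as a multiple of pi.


Given: radius r = 9 m, period T = 1 s
Using v = 2*pi*r / T
v = 2*pi*9 / 1
v = 18*pi / 1
v = 18*pi m/s

18*pi m/s


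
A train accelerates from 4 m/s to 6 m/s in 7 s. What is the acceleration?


Given: initial velocity v0 = 4 m/s, final velocity v = 6 m/s, time t = 7 s
Using a = (v - v0) / t
a = (6 - 4) / 7
a = 2 / 7
a = 2/7 m/s^2

2/7 m/s^2


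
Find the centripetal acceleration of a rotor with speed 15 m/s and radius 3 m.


Given: v = 15 m/s, r = 3 m
Using a_c = v^2 / r
a_c = 15^2 / 3
a_c = 225 / 3
a_c = 75 m/s^2

75 m/s^2


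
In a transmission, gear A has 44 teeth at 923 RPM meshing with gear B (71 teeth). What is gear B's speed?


Given: N1 = 44 teeth, w1 = 923 RPM, N2 = 71 teeth
Using N1*w1 = N2*w2
w2 = N1*w1 / N2
w2 = 44*923 / 71
w2 = 40612 / 71
w2 = 572 RPM

572 RPM


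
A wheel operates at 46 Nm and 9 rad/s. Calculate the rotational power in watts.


Given: tau = 46 Nm, omega = 9 rad/s
Using P = tau * omega
P = 46 * 9
P = 414 W

414 W


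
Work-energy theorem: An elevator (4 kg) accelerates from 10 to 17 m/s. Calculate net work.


Given: m = 4 kg, v0 = 10 m/s, v = 17 m/s
Using W = (1/2)*m*(v^2 - v0^2)
v^2 = 17^2 = 289
v0^2 = 10^2 = 100
v^2 - v0^2 = 289 - 100 = 189
W = (1/2)*4*189 = 378 J

378 J


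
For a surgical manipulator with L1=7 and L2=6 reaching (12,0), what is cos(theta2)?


Given: L1 = 7, L2 = 6, target (x, y) = (12, 0)
Using cos(theta2) = (x^2 + y^2 - L1^2 - L2^2) / (2*L1*L2)
x^2 + y^2 = 12^2 + 0 = 144
L1^2 + L2^2 = 49 + 36 = 85
Numerator = 144 - 85 = 59
Denominator = 2*7*6 = 84
cos(theta2) = 59/84 = 59/84

59/84


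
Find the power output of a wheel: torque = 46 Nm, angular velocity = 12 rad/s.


Given: tau = 46 Nm, omega = 12 rad/s
Using P = tau * omega
P = 46 * 12
P = 552 W

552 W


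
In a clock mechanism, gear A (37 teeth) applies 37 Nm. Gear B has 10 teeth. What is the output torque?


Given: N1 = 37, N2 = 10, T1 = 37 Nm
Using T2/T1 = N2/N1
T2 = T1 * N2 / N1
T2 = 37 * 10 / 37
T2 = 370 / 37
T2 = 10 Nm

10 Nm


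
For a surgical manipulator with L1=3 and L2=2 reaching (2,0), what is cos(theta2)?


Given: L1 = 3, L2 = 2, target (x, y) = (2, 0)
Using cos(theta2) = (x^2 + y^2 - L1^2 - L2^2) / (2*L1*L2)
x^2 + y^2 = 2^2 + 0 = 4
L1^2 + L2^2 = 9 + 4 = 13
Numerator = 4 - 13 = -9
Denominator = 2*3*2 = 12
cos(theta2) = -9/12 = -3/4

-3/4


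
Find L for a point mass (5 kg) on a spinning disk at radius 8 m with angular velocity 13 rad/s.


Given: m = 5 kg, r = 8 m, omega = 13 rad/s
For a point mass: I = m*r^2
I = 5*8^2 = 5*64 = 320
L = I*omega = 320*13
L = 4160 kg*m^2/s

4160 kg*m^2/s


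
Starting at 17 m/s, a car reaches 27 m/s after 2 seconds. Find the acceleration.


Given: initial velocity v0 = 17 m/s, final velocity v = 27 m/s, time t = 2 s
Using a = (v - v0) / t
a = (27 - 17) / 2
a = 10 / 2
a = 5 m/s^2

5 m/s^2


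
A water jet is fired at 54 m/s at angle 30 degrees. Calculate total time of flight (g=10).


Given: v0 = 54 m/s, theta = 30 deg, g = 10 m/s^2
sin(30) = 1/2
Using T = 2*v0*sin(theta) / g
T = 2*54*1/2 / 10
T = 54 / 10
T = 27/5 s

27/5 s


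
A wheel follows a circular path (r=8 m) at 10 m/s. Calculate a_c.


Given: v = 10 m/s, r = 8 m
Using a_c = v^2 / r
a_c = 10^2 / 8
a_c = 100 / 8
a_c = 25/2 m/s^2

25/2 m/s^2


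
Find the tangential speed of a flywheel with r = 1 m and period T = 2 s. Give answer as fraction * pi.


Given: radius r = 1 m, period T = 2 s
Using v = 2*pi*r / T
v = 2*pi*1 / 2
v = 2*pi / 2
v = 1*pi m/s

1*pi m/s


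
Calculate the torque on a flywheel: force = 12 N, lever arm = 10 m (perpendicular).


Given: F = 12 N, r = 10 m, angle = 90 deg (perpendicular)
Using tau = F * r * sin(90)
sin(90) = 1
tau = 12 * 10 * 1
tau = 120 Nm

120 Nm


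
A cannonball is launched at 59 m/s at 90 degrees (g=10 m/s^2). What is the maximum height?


Given: v0 = 59 m/s, theta = 90 deg, g = 10 m/s^2
sin^2(90) = 1
Using H = v0^2 * sin^2(theta) / (2*g)
H = 59^2 * 1 / (2*10)
H = 3481 * 1 / 20
H = 3481 / 20
H = 3481/20 m

3481/20 m


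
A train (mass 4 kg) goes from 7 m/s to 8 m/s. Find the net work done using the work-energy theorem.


Given: m = 4 kg, v0 = 7 m/s, v = 8 m/s
Using W = (1/2)*m*(v^2 - v0^2)
v^2 = 8^2 = 64
v0^2 = 7^2 = 49
v^2 - v0^2 = 64 - 49 = 15
W = (1/2)*4*15 = 30 J

30 J


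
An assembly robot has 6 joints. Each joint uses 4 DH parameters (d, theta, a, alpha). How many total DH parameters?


Given: 6 joints, 4 DH parameters per joint (d, theta, a, alpha)
Total DH parameters = number_of_joints * 4
Total = 6 * 4
Total = 24

24


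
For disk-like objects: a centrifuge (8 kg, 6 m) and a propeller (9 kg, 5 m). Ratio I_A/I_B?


Given: M1=8 kg, R1=6 m, M2=9 kg, R2=5 m
For a disk: I = (1/2)*M*R^2, so I_A/I_B = (M1*R1^2)/(M2*R2^2)
M1*R1^2 = 8*36 = 288
M2*R2^2 = 9*25 = 225
I_A/I_B = 288/225 = 32/25

32/25


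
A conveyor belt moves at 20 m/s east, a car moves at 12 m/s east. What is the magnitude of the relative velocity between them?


Given: v_A = 20 m/s east, v_B = 12 m/s east
Both move in the same direction; relative speed = |v_A - v_B|
|20 - 12| = |8|
= 8 m/s

8 m/s


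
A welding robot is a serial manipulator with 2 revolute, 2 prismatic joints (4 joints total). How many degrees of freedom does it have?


Given: serial robot with 2 revolute, 2 prismatic joints
DOF contribution per joint type: revolute=1, prismatic=1, spherical=3, fixed=0
DOF = 2*1 + 2*1
DOF = 4

4


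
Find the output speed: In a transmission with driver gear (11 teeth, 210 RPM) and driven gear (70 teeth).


Given: N1 = 11 teeth, w1 = 210 RPM, N2 = 70 teeth
Using N1*w1 = N2*w2
w2 = N1*w1 / N2
w2 = 11*210 / 70
w2 = 2310 / 70
w2 = 33 RPM

33 RPM


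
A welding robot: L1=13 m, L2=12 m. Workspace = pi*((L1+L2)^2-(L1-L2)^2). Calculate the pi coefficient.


Given: L1 = 13, L2 = 12
(L1+L2)^2 = (25)^2 = 625
(L1-L2)^2 = (1)^2 = 1
Difference = 625 - 1 = 624
This equals 4*L1*L2 = 4*13*12 = 624
Workspace area = 624*pi

624


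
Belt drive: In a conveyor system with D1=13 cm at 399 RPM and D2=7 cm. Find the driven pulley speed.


Given: D1 = 13 cm, w1 = 399 RPM, D2 = 7 cm
Using D1*w1 = D2*w2
w2 = D1*w1 / D2
w2 = 13*399 / 7
w2 = 5187 / 7
w2 = 741 RPM

741 RPM


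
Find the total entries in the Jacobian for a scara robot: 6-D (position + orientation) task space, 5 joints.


Given: task space dimension = 6, joints = 5
Jacobian is a 6 x 5 matrix
Total entries = rows * columns
Total = 6 * 5
Total = 30

30


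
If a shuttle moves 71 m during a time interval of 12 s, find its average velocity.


Given: distance d = 71 m, time t = 12 s
Using v = d / t
v = 71 / 12
v = 71/12 m/s

71/12 m/s


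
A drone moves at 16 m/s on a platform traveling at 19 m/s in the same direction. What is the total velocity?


Given: object velocity = 16 m/s, platform velocity = 19 m/s (same direction)
Using classical velocity addition: v_total = v_object + v_platform
v_total = 16 + 19
v_total = 35 m/s

35 m/s


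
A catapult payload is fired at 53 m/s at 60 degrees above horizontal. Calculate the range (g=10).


Given: v0 = 53 m/s, theta = 60 deg, g = 10 m/s^2
sin(2*60) = sin(120) = sqrt(3)/2
Using R = v0^2 * sin(2*theta) / g
R = 53^2 * (sqrt(3)/2) / 10
R = 2809 * sqrt(3) / 20
R = 2809/20*sqrt(3) m

2809/20*sqrt(3) m


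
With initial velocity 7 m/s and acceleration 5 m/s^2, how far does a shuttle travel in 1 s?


Given: v0 = 7 m/s, a = 5 m/s^2, t = 1 s
Using s = v0*t + (1/2)*a*t^2
s = 7*1 + (1/2)*5*1^2
s = 7 + (1/2)*5
s = 7 + 5/2
s = 19/2

19/2 m


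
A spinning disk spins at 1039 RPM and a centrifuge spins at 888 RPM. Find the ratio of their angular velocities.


Given: RPM_A = 1039, RPM_B = 888
omega = 2*pi*RPM/60, so omega_A/omega_B = RPM_A / RPM_B
omega_A/omega_B = 1039 / 888
omega_A/omega_B = 1039/888

1039/888


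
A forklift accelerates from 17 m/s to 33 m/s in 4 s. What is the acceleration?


Given: initial velocity v0 = 17 m/s, final velocity v = 33 m/s, time t = 4 s
Using a = (v - v0) / t
a = (33 - 17) / 4
a = 16 / 4
a = 4 m/s^2

4 m/s^2


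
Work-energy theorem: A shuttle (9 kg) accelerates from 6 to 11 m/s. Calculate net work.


Given: m = 9 kg, v0 = 6 m/s, v = 11 m/s
Using W = (1/2)*m*(v^2 - v0^2)
v^2 = 11^2 = 121
v0^2 = 6^2 = 36
v^2 - v0^2 = 121 - 36 = 85
W = (1/2)*9*85 = 765/2 J

765/2 J


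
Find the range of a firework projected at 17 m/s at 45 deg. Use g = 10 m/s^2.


Given: v0 = 17 m/s, theta = 45 deg, g = 10 m/s^2
sin(2*45) = sin(90) = 1
Using R = v0^2 * sin(2*theta) / g
R = 17^2 * 1 / 10
R = 289 / 10
R = 289/10 m

289/10 m


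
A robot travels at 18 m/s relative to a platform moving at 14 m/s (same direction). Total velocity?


Given: object velocity = 18 m/s, platform velocity = 14 m/s (same direction)
Using classical velocity addition: v_total = v_object + v_platform
v_total = 18 + 14
v_total = 32 m/s

32 m/s


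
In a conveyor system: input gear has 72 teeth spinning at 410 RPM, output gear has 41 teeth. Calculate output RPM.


Given: N1 = 72 teeth, w1 = 410 RPM, N2 = 41 teeth
Using N1*w1 = N2*w2
w2 = N1*w1 / N2
w2 = 72*410 / 41
w2 = 29520 / 41
w2 = 720 RPM

720 RPM


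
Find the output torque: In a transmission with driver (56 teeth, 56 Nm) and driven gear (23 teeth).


Given: N1 = 56, N2 = 23, T1 = 56 Nm
Using T2/T1 = N2/N1
T2 = T1 * N2 / N1
T2 = 56 * 23 / 56
T2 = 1288 / 56
T2 = 23 Nm

23 Nm


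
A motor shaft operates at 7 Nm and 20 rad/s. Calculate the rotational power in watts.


Given: tau = 7 Nm, omega = 20 rad/s
Using P = tau * omega
P = 7 * 20
P = 140 W

140 W


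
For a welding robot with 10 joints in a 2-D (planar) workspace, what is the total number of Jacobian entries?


Given: task space dimension = 2, joints = 10
Jacobian is a 2 x 10 matrix
Total entries = rows * columns
Total = 2 * 10
Total = 20

20


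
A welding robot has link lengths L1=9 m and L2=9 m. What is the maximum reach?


Given: L1 = 9 m, L2 = 9 m
For a 2-link planar arm, max reach = L1 + L2 (fully extended)
Max reach = 9 + 9
Max reach = 18 m

18 m


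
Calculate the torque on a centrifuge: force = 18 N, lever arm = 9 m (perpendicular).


Given: F = 18 N, r = 9 m, angle = 90 deg (perpendicular)
Using tau = F * r * sin(90)
sin(90) = 1
tau = 18 * 9 * 1
tau = 162 Nm

162 Nm


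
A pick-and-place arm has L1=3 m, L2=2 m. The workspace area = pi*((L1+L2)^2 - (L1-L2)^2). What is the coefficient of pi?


Given: L1 = 3, L2 = 2
(L1+L2)^2 = (5)^2 = 25
(L1-L2)^2 = (1)^2 = 1
Difference = 25 - 1 = 24
This equals 4*L1*L2 = 4*3*2 = 24
Workspace area = 24*pi

24


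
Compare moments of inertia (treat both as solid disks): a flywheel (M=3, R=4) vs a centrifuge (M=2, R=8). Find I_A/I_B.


Given: M1=3 kg, R1=4 m, M2=2 kg, R2=8 m
For a disk: I = (1/2)*M*R^2, so I_A/I_B = (M1*R1^2)/(M2*R2^2)
M1*R1^2 = 3*16 = 48
M2*R2^2 = 2*64 = 128
I_A/I_B = 48/128 = 3/8

3/8


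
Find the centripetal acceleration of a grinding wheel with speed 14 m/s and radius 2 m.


Given: v = 14 m/s, r = 2 m
Using a_c = v^2 / r
a_c = 14^2 / 2
a_c = 196 / 2
a_c = 98 m/s^2

98 m/s^2


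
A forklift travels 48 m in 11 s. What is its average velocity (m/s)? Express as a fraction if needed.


Given: distance d = 48 m, time t = 11 s
Using v = d / t
v = 48 / 11
v = 48/11 m/s

48/11 m/s


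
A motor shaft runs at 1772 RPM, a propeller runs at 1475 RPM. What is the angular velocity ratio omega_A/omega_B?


Given: RPM_A = 1772, RPM_B = 1475
omega = 2*pi*RPM/60, so omega_A/omega_B = RPM_A / RPM_B
omega_A/omega_B = 1772 / 1475
omega_A/omega_B = 1772/1475

1772/1475


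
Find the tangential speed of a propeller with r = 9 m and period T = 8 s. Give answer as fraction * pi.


Given: radius r = 9 m, period T = 8 s
Using v = 2*pi*r / T
v = 2*pi*9 / 8
v = 18*pi / 8
v = 9/4*pi m/s

9/4*pi m/s


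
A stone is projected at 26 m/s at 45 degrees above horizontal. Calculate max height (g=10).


Given: v0 = 26 m/s, theta = 45 deg, g = 10 m/s^2
sin^2(45) = 1/2
Using H = v0^2 * sin^2(theta) / (2*g)
H = 26^2 * 1/2 / (2*10)
H = 676 * 1/2 / 20
H = 338 / 20
H = 169/10 m

169/10 m


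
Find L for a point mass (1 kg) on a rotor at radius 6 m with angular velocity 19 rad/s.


Given: m = 1 kg, r = 6 m, omega = 19 rad/s
For a point mass: I = m*r^2
I = 1*6^2 = 1*36 = 36
L = I*omega = 36*19
L = 684 kg*m^2/s

684 kg*m^2/s


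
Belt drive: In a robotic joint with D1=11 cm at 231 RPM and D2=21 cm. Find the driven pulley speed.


Given: D1 = 11 cm, w1 = 231 RPM, D2 = 21 cm
Using D1*w1 = D2*w2
w2 = D1*w1 / D2
w2 = 11*231 / 21
w2 = 2541 / 21
w2 = 121 RPM

121 RPM


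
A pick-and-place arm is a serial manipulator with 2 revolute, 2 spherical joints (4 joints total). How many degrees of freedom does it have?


Given: serial robot with 2 revolute, 2 spherical joints
DOF contribution per joint type: revolute=1, prismatic=1, spherical=3, fixed=0
DOF = 2*1 + 2*3
DOF = 8

8


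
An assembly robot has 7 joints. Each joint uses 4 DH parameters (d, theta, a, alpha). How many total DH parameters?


Given: 7 joints, 4 DH parameters per joint (d, theta, a, alpha)
Total DH parameters = number_of_joints * 4
Total = 7 * 4
Total = 28

28


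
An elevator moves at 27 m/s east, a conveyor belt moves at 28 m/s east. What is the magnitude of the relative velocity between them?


Given: v_A = 27 m/s east, v_B = 28 m/s east
Both move in the same direction; relative speed = |v_A - v_B|
|27 - 28| = |-1|
= 1 m/s

1 m/s


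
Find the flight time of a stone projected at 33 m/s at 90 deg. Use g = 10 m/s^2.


Given: v0 = 33 m/s, theta = 90 deg, g = 10 m/s^2
sin(90) = 1
Using T = 2*v0*sin(theta) / g
T = 2*33*1 / 10
T = 66 / 10
T = 33/5 s

33/5 s


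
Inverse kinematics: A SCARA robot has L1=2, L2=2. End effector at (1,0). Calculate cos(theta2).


Given: L1 = 2, L2 = 2, target (x, y) = (1, 0)
Using cos(theta2) = (x^2 + y^2 - L1^2 - L2^2) / (2*L1*L2)
x^2 + y^2 = 1^2 + 0 = 1
L1^2 + L2^2 = 4 + 4 = 8
Numerator = 1 - 8 = -7
Denominator = 2*2*2 = 8
cos(theta2) = -7/8 = -7/8

-7/8


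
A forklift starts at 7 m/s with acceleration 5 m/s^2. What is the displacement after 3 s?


Given: v0 = 7 m/s, a = 5 m/s^2, t = 3 s
Using s = v0*t + (1/2)*a*t^2
s = 7*3 + (1/2)*5*3^2
s = 21 + (1/2)*45
s = 21 + 45/2
s = 87/2

87/2 m


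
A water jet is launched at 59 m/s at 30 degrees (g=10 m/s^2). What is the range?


Given: v0 = 59 m/s, theta = 30 deg, g = 10 m/s^2
sin(2*30) = sin(60) = sqrt(3)/2
Using R = v0^2 * sin(2*theta) / g
R = 59^2 * (sqrt(3)/2) / 10
R = 3481 * sqrt(3) / 20
R = 3481/20*sqrt(3) m

3481/20*sqrt(3) m


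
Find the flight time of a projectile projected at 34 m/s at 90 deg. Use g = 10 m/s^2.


Given: v0 = 34 m/s, theta = 90 deg, g = 10 m/s^2
sin(90) = 1
Using T = 2*v0*sin(theta) / g
T = 2*34*1 / 10
T = 68 / 10
T = 34/5 s

34/5 s


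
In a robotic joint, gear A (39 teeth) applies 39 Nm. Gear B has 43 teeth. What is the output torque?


Given: N1 = 39, N2 = 43, T1 = 39 Nm
Using T2/T1 = N2/N1
T2 = T1 * N2 / N1
T2 = 39 * 43 / 39
T2 = 1677 / 39
T2 = 43 Nm

43 Nm


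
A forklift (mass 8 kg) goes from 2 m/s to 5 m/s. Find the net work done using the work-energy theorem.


Given: m = 8 kg, v0 = 2 m/s, v = 5 m/s
Using W = (1/2)*m*(v^2 - v0^2)
v^2 = 5^2 = 25
v0^2 = 2^2 = 4
v^2 - v0^2 = 25 - 4 = 21
W = (1/2)*8*21 = 84 J

84 J


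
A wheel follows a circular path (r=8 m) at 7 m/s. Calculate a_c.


Given: v = 7 m/s, r = 8 m
Using a_c = v^2 / r
a_c = 7^2 / 8
a_c = 49 / 8
a_c = 49/8 m/s^2

49/8 m/s^2


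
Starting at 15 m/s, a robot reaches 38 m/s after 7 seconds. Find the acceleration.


Given: initial velocity v0 = 15 m/s, final velocity v = 38 m/s, time t = 7 s
Using a = (v - v0) / t
a = (38 - 15) / 7
a = 23 / 7
a = 23/7 m/s^2

23/7 m/s^2


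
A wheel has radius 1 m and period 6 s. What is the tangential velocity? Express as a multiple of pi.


Given: radius r = 1 m, period T = 6 s
Using v = 2*pi*r / T
v = 2*pi*1 / 6
v = 2*pi / 6
v = 1/3*pi m/s

1/3*pi m/s


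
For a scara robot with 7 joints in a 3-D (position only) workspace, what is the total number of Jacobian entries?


Given: task space dimension = 3, joints = 7
Jacobian is a 3 x 7 matrix
Total entries = rows * columns
Total = 3 * 7
Total = 21

21


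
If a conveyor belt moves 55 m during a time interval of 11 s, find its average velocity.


Given: distance d = 55 m, time t = 11 s
Using v = d / t
v = 55 / 11
v = 5 m/s

5 m/s


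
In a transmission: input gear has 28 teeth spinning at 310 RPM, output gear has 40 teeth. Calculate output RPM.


Given: N1 = 28 teeth, w1 = 310 RPM, N2 = 40 teeth
Using N1*w1 = N2*w2
w2 = N1*w1 / N2
w2 = 28*310 / 40
w2 = 8680 / 40
w2 = 217 RPM

217 RPM


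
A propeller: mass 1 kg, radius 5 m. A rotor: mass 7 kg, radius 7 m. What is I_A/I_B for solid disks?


Given: M1=1 kg, R1=5 m, M2=7 kg, R2=7 m
For a disk: I = (1/2)*M*R^2, so I_A/I_B = (M1*R1^2)/(M2*R2^2)
M1*R1^2 = 1*25 = 25
M2*R2^2 = 7*49 = 343
I_A/I_B = 25/343 = 25/343

25/343


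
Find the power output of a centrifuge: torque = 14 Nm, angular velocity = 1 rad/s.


Given: tau = 14 Nm, omega = 1 rad/s
Using P = tau * omega
P = 14 * 1
P = 14 W

14 W


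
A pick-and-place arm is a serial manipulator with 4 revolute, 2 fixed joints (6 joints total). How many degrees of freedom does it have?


Given: serial robot with 4 revolute, 2 fixed joints
DOF contribution per joint type: revolute=1, prismatic=1, spherical=3, fixed=0
DOF = 4*1 + 2*0
DOF = 4

4


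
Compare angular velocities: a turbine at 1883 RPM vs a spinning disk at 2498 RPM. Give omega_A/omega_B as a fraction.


Given: RPM_A = 1883, RPM_B = 2498
omega = 2*pi*RPM/60, so omega_A/omega_B = RPM_A / RPM_B
omega_A/omega_B = 1883 / 2498
omega_A/omega_B = 1883/2498

1883/2498


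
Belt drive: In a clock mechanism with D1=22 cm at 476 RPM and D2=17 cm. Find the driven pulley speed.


Given: D1 = 22 cm, w1 = 476 RPM, D2 = 17 cm
Using D1*w1 = D2*w2
w2 = D1*w1 / D2
w2 = 22*476 / 17
w2 = 10472 / 17
w2 = 616 RPM

616 RPM


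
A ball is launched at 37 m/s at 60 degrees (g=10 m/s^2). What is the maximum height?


Given: v0 = 37 m/s, theta = 60 deg, g = 10 m/s^2
sin^2(60) = 3/4
Using H = v0^2 * sin^2(theta) / (2*g)
H = 37^2 * 3/4 / (2*10)
H = 1369 * 3/4 / 20
H = 4107/4 / 20
H = 4107/80 m

4107/80 m


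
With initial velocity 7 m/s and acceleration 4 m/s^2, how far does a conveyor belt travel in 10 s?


Given: v0 = 7 m/s, a = 4 m/s^2, t = 10 s
Using s = v0*t + (1/2)*a*t^2
s = 7*10 + (1/2)*4*10^2
s = 70 + (1/2)*400
s = 70 + 200
s = 270

270 m


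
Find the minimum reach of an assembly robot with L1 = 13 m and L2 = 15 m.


Given: L1 = 13 m, L2 = 15 m
For a 2-link planar arm, min reach = |L1 - L2| (second link folded back)
Min reach = |13 - 15|
Min reach = 2 m

2 m


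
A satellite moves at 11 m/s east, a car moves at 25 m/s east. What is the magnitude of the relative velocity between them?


Given: v_A = 11 m/s east, v_B = 25 m/s east
Both move in the same direction; relative speed = |v_A - v_B|
|11 - 25| = |-14|
= 14 m/s

14 m/s


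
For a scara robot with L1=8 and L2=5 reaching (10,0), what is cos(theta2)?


Given: L1 = 8, L2 = 5, target (x, y) = (10, 0)
Using cos(theta2) = (x^2 + y^2 - L1^2 - L2^2) / (2*L1*L2)
x^2 + y^2 = 10^2 + 0 = 100
L1^2 + L2^2 = 64 + 25 = 89
Numerator = 100 - 89 = 11
Denominator = 2*8*5 = 80
cos(theta2) = 11/80 = 11/80

11/80


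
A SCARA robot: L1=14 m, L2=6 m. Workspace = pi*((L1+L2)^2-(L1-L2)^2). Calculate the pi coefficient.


Given: L1 = 14, L2 = 6
(L1+L2)^2 = (20)^2 = 400
(L1-L2)^2 = (8)^2 = 64
Difference = 400 - 64 = 336
This equals 4*L1*L2 = 4*14*6 = 336
Workspace area = 336*pi

336


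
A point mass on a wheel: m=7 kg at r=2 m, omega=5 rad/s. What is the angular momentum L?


Given: m = 7 kg, r = 2 m, omega = 5 rad/s
For a point mass: I = m*r^2
I = 7*2^2 = 7*4 = 28
L = I*omega = 28*5
L = 140 kg*m^2/s

140 kg*m^2/s


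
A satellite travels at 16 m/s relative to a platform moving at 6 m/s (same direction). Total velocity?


Given: object velocity = 16 m/s, platform velocity = 6 m/s (same direction)
Using classical velocity addition: v_total = v_object + v_platform
v_total = 16 + 6
v_total = 22 m/s

22 m/s


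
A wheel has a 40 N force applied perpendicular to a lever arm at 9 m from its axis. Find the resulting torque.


Given: F = 40 N, r = 9 m, angle = 90 deg (perpendicular)
Using tau = F * r * sin(90)
sin(90) = 1
tau = 40 * 9 * 1
tau = 360 Nm

360 Nm


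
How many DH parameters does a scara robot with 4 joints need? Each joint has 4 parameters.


Given: 4 joints, 4 DH parameters per joint (d, theta, a, alpha)
Total DH parameters = number_of_joints * 4
Total = 4 * 4
Total = 16

16


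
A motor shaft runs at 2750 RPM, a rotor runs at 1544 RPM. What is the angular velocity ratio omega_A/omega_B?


Given: RPM_A = 2750, RPM_B = 1544
omega = 2*pi*RPM/60, so omega_A/omega_B = RPM_A / RPM_B
omega_A/omega_B = 2750 / 1544
omega_A/omega_B = 1375/772

1375/772


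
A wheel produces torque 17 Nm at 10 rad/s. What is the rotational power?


Given: tau = 17 Nm, omega = 10 rad/s
Using P = tau * omega
P = 17 * 10
P = 170 W

170 W


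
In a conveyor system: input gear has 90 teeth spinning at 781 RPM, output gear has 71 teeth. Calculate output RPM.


Given: N1 = 90 teeth, w1 = 781 RPM, N2 = 71 teeth
Using N1*w1 = N2*w2
w2 = N1*w1 / N2
w2 = 90*781 / 71
w2 = 70290 / 71
w2 = 990 RPM

990 RPM


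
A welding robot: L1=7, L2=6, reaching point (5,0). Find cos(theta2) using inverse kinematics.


Given: L1 = 7, L2 = 6, target (x, y) = (5, 0)
Using cos(theta2) = (x^2 + y^2 - L1^2 - L2^2) / (2*L1*L2)
x^2 + y^2 = 5^2 + 0 = 25
L1^2 + L2^2 = 49 + 36 = 85
Numerator = 25 - 85 = -60
Denominator = 2*7*6 = 84
cos(theta2) = -60/84 = -5/7

-5/7


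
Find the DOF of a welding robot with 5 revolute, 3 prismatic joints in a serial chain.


Given: serial robot with 5 revolute, 3 prismatic joints
DOF contribution per joint type: revolute=1, prismatic=1, spherical=3, fixed=0
DOF = 5*1 + 3*1
DOF = 8

8


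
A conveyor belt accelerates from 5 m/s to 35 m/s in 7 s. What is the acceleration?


Given: initial velocity v0 = 5 m/s, final velocity v = 35 m/s, time t = 7 s
Using a = (v - v0) / t
a = (35 - 5) / 7
a = 30 / 7
a = 30/7 m/s^2

30/7 m/s^2


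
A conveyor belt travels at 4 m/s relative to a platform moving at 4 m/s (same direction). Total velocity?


Given: object velocity = 4 m/s, platform velocity = 4 m/s (same direction)
Using classical velocity addition: v_total = v_object + v_platform
v_total = 4 + 4
v_total = 8 m/s

8 m/s


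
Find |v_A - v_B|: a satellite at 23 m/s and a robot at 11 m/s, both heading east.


Given: v_A = 23 m/s east, v_B = 11 m/s east
Both move in the same direction; relative speed = |v_A - v_B|
|23 - 11| = |12|
= 12 m/s

12 m/s


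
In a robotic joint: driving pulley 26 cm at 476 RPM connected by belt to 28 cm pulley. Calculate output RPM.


Given: D1 = 26 cm, w1 = 476 RPM, D2 = 28 cm
Using D1*w1 = D2*w2
w2 = D1*w1 / D2
w2 = 26*476 / 28
w2 = 12376 / 28
w2 = 442 RPM

442 RPM


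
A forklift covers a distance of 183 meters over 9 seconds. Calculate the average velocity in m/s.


Given: distance d = 183 m, time t = 9 s
Using v = d / t
v = 183 / 9
v = 61/3 m/s

61/3 m/s


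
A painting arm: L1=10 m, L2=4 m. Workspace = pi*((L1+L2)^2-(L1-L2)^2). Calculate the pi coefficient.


Given: L1 = 10, L2 = 4
(L1+L2)^2 = (14)^2 = 196
(L1-L2)^2 = (6)^2 = 36
Difference = 196 - 36 = 160
This equals 4*L1*L2 = 4*10*4 = 160
Workspace area = 160*pi

160


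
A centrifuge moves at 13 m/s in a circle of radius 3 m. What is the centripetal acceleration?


Given: v = 13 m/s, r = 3 m
Using a_c = v^2 / r
a_c = 13^2 / 3
a_c = 169 / 3
a_c = 169/3 m/s^2

169/3 m/s^2


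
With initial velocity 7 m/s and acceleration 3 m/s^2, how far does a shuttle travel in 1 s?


Given: v0 = 7 m/s, a = 3 m/s^2, t = 1 s
Using s = v0*t + (1/2)*a*t^2
s = 7*1 + (1/2)*3*1^2
s = 7 + (1/2)*3
s = 7 + 3/2
s = 17/2

17/2 m


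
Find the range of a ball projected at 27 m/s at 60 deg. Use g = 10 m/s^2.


Given: v0 = 27 m/s, theta = 60 deg, g = 10 m/s^2
sin(2*60) = sin(120) = sqrt(3)/2
Using R = v0^2 * sin(2*theta) / g
R = 27^2 * (sqrt(3)/2) / 10
R = 729 * sqrt(3) / 20
R = 729/20*sqrt(3) m

729/20*sqrt(3) m


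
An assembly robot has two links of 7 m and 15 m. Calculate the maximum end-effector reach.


Given: L1 = 7 m, L2 = 15 m
For a 2-link planar arm, max reach = L1 + L2 (fully extended)
Max reach = 7 + 15
Max reach = 22 m

22 m


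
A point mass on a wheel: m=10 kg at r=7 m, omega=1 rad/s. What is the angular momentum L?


Given: m = 10 kg, r = 7 m, omega = 1 rad/s
For a point mass: I = m*r^2
I = 10*7^2 = 10*49 = 490
L = I*omega = 490*1
L = 490 kg*m^2/s

490 kg*m^2/s


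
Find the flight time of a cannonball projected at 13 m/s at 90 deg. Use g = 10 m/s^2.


Given: v0 = 13 m/s, theta = 90 deg, g = 10 m/s^2
sin(90) = 1
Using T = 2*v0*sin(theta) / g
T = 2*13*1 / 10
T = 26 / 10
T = 13/5 s

13/5 s


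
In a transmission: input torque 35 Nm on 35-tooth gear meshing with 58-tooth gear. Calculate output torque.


Given: N1 = 35, N2 = 58, T1 = 35 Nm
Using T2/T1 = N2/N1
T2 = T1 * N2 / N1
T2 = 35 * 58 / 35
T2 = 2030 / 35
T2 = 58 Nm

58 Nm


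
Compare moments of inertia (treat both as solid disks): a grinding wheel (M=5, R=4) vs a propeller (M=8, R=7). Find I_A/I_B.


Given: M1=5 kg, R1=4 m, M2=8 kg, R2=7 m
For a disk: I = (1/2)*M*R^2, so I_A/I_B = (M1*R1^2)/(M2*R2^2)
M1*R1^2 = 5*16 = 80
M2*R2^2 = 8*49 = 392
I_A/I_B = 80/392 = 10/49

10/49


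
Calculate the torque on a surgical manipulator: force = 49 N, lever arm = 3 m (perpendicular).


Given: F = 49 N, r = 3 m, angle = 90 deg (perpendicular)
Using tau = F * r * sin(90)
sin(90) = 1
tau = 49 * 3 * 1
tau = 147 Nm

147 Nm


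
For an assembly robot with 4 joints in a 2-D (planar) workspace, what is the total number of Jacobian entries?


Given: task space dimension = 2, joints = 4
Jacobian is a 2 x 4 matrix
Total entries = rows * columns
Total = 2 * 4
Total = 8

8


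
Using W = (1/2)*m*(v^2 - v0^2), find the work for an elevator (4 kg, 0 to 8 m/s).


Given: m = 4 kg, v0 = 0 m/s, v = 8 m/s
Using W = (1/2)*m*(v^2 - v0^2)
v^2 = 8^2 = 64
v0^2 = 0^2 = 0
v^2 - v0^2 = 64 - 0 = 64
W = (1/2)*4*64 = 128 J

128 J


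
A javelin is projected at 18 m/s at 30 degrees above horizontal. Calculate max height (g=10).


Given: v0 = 18 m/s, theta = 30 deg, g = 10 m/s^2
sin^2(30) = 1/4
Using H = v0^2 * sin^2(theta) / (2*g)
H = 18^2 * 1/4 / (2*10)
H = 324 * 1/4 / 20
H = 81 / 20
H = 81/20 m

81/20 m


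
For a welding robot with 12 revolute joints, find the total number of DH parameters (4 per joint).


Given: 12 joints, 4 DH parameters per joint (d, theta, a, alpha)
Total DH parameters = number_of_joints * 4
Total = 12 * 4
Total = 48

48


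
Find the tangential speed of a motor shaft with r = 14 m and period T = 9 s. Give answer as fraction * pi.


Given: radius r = 14 m, period T = 9 s
Using v = 2*pi*r / T
v = 2*pi*14 / 9
v = 28*pi / 9
v = 28/9*pi m/s

28/9*pi m/s


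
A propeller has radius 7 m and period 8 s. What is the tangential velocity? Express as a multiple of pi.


Given: radius r = 7 m, period T = 8 s
Using v = 2*pi*r / T
v = 2*pi*7 / 8
v = 14*pi / 8
v = 7/4*pi m/s

7/4*pi m/s


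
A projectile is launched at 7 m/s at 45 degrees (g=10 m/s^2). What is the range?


Given: v0 = 7 m/s, theta = 45 deg, g = 10 m/s^2
sin(2*45) = sin(90) = 1
Using R = v0^2 * sin(2*theta) / g
R = 7^2 * 1 / 10
R = 49 / 10
R = 49/10 m

49/10 m


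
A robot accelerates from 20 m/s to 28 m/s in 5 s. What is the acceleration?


Given: initial velocity v0 = 20 m/s, final velocity v = 28 m/s, time t = 5 s
Using a = (v - v0) / t
a = (28 - 20) / 5
a = 8 / 5
a = 8/5 m/s^2

8/5 m/s^2


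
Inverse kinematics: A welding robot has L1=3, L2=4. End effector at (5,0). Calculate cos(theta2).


Given: L1 = 3, L2 = 4, target (x, y) = (5, 0)
Using cos(theta2) = (x^2 + y^2 - L1^2 - L2^2) / (2*L1*L2)
x^2 + y^2 = 5^2 + 0 = 25
L1^2 + L2^2 = 9 + 16 = 25
Numerator = 25 - 25 = 0
Denominator = 2*3*4 = 24
cos(theta2) = 0/24 = 0

0


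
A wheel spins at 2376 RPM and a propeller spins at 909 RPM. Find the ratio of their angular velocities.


Given: RPM_A = 2376, RPM_B = 909
omega = 2*pi*RPM/60, so omega_A/omega_B = RPM_A / RPM_B
omega_A/omega_B = 2376 / 909
omega_A/omega_B = 264/101

264/101


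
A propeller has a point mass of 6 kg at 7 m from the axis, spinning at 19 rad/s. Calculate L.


Given: m = 6 kg, r = 7 m, omega = 19 rad/s
For a point mass: I = m*r^2
I = 6*7^2 = 6*49 = 294
L = I*omega = 294*19
L = 5586 kg*m^2/s

5586 kg*m^2/s


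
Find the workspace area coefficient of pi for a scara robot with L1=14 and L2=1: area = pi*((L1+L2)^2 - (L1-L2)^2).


Given: L1 = 14, L2 = 1
(L1+L2)^2 = (15)^2 = 225
(L1-L2)^2 = (13)^2 = 169
Difference = 225 - 169 = 56
This equals 4*L1*L2 = 4*14*1 = 56
Workspace area = 56*pi

56


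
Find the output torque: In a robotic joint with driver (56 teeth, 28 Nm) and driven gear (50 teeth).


Given: N1 = 56, N2 = 50, T1 = 28 Nm
Using T2/T1 = N2/N1
T2 = T1 * N2 / N1
T2 = 28 * 50 / 56
T2 = 1400 / 56
T2 = 25 Nm

25 Nm


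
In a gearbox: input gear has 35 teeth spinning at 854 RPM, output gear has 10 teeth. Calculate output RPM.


Given: N1 = 35 teeth, w1 = 854 RPM, N2 = 10 teeth
Using N1*w1 = N2*w2
w2 = N1*w1 / N2
w2 = 35*854 / 10
w2 = 29890 / 10
w2 = 2989 RPM

2989 RPM


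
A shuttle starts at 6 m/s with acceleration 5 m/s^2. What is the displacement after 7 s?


Given: v0 = 6 m/s, a = 5 m/s^2, t = 7 s
Using s = v0*t + (1/2)*a*t^2
s = 6*7 + (1/2)*5*7^2
s = 42 + (1/2)*245
s = 42 + 245/2
s = 329/2

329/2 m


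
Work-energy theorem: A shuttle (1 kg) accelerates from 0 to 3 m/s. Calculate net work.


Given: m = 1 kg, v0 = 0 m/s, v = 3 m/s
Using W = (1/2)*m*(v^2 - v0^2)
v^2 = 3^2 = 9
v0^2 = 0^2 = 0
v^2 - v0^2 = 9 - 0 = 9
W = (1/2)*1*9 = 9/2 J

9/2 J


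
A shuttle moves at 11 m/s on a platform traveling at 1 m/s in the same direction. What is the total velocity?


Given: object velocity = 11 m/s, platform velocity = 1 m/s (same direction)
Using classical velocity addition: v_total = v_object + v_platform
v_total = 11 + 1
v_total = 12 m/s

12 m/s
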